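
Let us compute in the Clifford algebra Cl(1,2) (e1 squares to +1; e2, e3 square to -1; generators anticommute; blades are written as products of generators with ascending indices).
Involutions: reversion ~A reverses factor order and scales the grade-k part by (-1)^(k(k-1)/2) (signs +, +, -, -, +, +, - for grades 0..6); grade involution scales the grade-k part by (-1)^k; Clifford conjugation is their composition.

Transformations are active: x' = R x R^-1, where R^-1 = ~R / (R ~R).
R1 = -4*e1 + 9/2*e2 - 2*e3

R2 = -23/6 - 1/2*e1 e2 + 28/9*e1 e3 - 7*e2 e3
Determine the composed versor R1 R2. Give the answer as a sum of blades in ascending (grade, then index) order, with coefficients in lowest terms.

Distribute over the terms of R1 (each basis-blade product reordered to ascending indices, repeated generators contracted through their squares):
(-4*e1) R2 = 46/3*e1 + 2*e2 - 112/9*e3 + 28*e1 e2 e3
(9/2*e2) R2 = -9/4*e1 - 69/4*e2 + 63/2*e3 - 14*e1 e2 e3
(-2*e3) R2 = -56/9*e1 + 14*e2 + 23/3*e3 + e1 e2 e3
Summing the partial products and collecting blades:
Answer: 247/36*e1 - 5/4*e2 + 481/18*e3 + 15*e1 e2 e3


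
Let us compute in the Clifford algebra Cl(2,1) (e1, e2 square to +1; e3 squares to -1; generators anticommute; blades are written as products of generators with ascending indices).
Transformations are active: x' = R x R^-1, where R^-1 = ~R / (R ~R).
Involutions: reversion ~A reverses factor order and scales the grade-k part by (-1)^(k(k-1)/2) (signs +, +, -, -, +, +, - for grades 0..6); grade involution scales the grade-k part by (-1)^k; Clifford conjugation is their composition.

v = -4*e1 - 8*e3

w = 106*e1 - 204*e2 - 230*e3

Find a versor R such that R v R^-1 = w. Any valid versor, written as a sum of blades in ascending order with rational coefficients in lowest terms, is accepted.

Key observation: q(v) = q(w) = -48 (sandwiches preserve the norm), so R = v + w = 102*e1 - 204*e2 - 238*e3 works whenever it is invertible — the component of v along it is kept and (v - w)/2 reverses, sending v to w.
Answer: 102*e1 - 204*e2 - 238*e3


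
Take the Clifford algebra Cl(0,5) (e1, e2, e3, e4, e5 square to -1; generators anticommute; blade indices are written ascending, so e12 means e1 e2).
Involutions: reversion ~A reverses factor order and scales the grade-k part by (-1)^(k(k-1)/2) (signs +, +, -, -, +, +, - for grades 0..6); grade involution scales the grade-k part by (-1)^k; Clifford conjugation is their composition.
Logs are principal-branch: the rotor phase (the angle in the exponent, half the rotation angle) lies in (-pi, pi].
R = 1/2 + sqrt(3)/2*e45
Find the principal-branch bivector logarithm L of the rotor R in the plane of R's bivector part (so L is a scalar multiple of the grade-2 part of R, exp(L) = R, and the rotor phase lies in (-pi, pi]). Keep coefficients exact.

The scalar part of R is 1/2, so the principal-branch rotor phase is pinned; divide the bivector part by its sine to get the unit plane — L is the phase times that plane.
Concretely: cos(phase) = 1/2 gives phase = ±pi/3, and since phase/sin(phase) is even the sign is immaterial: L = (phase/sin(phase)) * <R>_2 = (2*sqrt(3)*pi/9) * <R>_2.
Answer: pi/3*e45


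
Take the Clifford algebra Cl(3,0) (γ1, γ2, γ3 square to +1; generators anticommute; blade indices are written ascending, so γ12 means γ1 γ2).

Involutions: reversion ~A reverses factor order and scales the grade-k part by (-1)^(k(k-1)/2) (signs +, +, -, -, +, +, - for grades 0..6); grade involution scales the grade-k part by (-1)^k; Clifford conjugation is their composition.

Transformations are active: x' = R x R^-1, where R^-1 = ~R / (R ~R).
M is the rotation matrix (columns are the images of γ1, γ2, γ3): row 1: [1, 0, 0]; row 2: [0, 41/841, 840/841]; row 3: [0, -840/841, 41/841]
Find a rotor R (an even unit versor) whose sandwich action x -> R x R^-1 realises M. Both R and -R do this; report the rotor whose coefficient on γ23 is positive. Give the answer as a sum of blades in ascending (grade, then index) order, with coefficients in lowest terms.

Method: write R = a + b12*γ12 + b13*γ13 + b23*γ23 with a^2 + b12^2 + b13^2 + b23^2 = 1 (so R^-1 = ~R). Expanding the columns R e_j ~R gives tr M = 4a^2 - 1 and, from the antisymmetric part, M21 - M12 = -4a*b12, M13 - M31 = 4a*b13, M32 - M23 = -4a*b23.
Here tr M = 923/841, so a^2 = (1 + tr M)/4 = 441/841 and a = ±21/29. Taking a = 21/29: M21 - M12 = 0, M13 - M31 = 0, M32 - M23 = -1680/841, giving b12 = 0, b13 = 0, b23 = 20/29, i.e. R = 21/29 + 20/29*γ23.
Its γ23 coefficient is already positive.
Answer: 21/29 + 20/29*γ23. Sheet selection: the two-to-one cover makes ±R indistinguishable at the matrix level (trace 923/841), so uniqueness comes from the required sign on γ23.


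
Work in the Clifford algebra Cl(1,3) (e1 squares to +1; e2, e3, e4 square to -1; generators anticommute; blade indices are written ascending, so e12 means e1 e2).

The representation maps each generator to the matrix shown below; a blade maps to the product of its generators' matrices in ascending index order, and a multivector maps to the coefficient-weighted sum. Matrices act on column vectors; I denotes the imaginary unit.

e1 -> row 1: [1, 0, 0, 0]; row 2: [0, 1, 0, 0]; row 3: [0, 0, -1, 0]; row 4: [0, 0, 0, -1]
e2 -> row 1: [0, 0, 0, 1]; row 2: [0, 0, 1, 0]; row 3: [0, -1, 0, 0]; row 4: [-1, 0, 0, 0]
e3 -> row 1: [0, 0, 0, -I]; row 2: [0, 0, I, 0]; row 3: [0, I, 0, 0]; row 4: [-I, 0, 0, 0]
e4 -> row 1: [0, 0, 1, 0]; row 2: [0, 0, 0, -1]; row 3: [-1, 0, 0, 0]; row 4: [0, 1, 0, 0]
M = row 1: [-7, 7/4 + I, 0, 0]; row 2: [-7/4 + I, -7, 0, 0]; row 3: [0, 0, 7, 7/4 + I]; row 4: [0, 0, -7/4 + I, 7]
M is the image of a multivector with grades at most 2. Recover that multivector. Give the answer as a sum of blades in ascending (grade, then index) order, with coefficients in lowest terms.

Method: the blade images are trace-orthogonal — tr(rho(e_A) rho(e_B)^-1) = 4 if A = B and 0 otherwise — and rho(e_A)^-1 = (e_A)^2 * rho(e_A) with (e_A)^2 = +1 or -1, so the coefficient of e_A in the preimage is (e_A)^2 * tr(M rho(e_A))/4.
Nonzero projections over blades of grade <= 2: e1: (e1)^2 = +1, tr(M rho(e1)) = -28, coefficient -7; e24: (e24)^2 = -1, tr(M rho(e24)) = -7, coefficient 7/4; e34: (e34)^2 = -1, tr(M rho(e34)) = 4, coefficient -1. Every other blade of grade <= 2 projects to 0.
Answer: -7*e1 + 7/4*e24 - e34


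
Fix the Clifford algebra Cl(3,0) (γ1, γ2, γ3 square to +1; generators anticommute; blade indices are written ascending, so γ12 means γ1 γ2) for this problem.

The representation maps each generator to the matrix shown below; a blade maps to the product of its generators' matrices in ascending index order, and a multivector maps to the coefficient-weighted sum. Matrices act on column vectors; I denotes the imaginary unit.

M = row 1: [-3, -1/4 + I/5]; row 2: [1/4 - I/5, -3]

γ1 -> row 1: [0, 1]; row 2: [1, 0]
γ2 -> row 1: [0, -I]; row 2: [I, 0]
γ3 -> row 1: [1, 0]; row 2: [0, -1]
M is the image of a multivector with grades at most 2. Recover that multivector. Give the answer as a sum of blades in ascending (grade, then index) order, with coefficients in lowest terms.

Method: 1, rho(γ1), rho(γ2), rho(γ3) form a trace-orthogonal basis of the 2x2 complex matrices (tr(X Y) = 2 if X = Y, else 0), so M = m0*1 + m1*rho(γ1) + m2*rho(γ2) + m3*rho(γ3) with m0 = tr(M)/2 = -3, m1 = tr(M rho(γ1))/2 = 0, m2 = tr(M rho(γ2))/2 = -1/5 - I/4, m3 = tr(M rho(γ3))/2 = 0.
Multiplying table entries, the bivector images are rho(γ12) = I*rho(γ3), rho(γ13) = -I*rho(γ2), rho(γ23) = I*rho(γ1); with real blade coefficients the real parts of m0..m3 are the coefficients of 1, γ1, γ2, γ3 and the imaginary parts give the bivectors (γ23: Im m1, γ13: -Im m2, γ12: Im m3).
Answer: -3 - 1/5*γ2 + 1/4*γ13


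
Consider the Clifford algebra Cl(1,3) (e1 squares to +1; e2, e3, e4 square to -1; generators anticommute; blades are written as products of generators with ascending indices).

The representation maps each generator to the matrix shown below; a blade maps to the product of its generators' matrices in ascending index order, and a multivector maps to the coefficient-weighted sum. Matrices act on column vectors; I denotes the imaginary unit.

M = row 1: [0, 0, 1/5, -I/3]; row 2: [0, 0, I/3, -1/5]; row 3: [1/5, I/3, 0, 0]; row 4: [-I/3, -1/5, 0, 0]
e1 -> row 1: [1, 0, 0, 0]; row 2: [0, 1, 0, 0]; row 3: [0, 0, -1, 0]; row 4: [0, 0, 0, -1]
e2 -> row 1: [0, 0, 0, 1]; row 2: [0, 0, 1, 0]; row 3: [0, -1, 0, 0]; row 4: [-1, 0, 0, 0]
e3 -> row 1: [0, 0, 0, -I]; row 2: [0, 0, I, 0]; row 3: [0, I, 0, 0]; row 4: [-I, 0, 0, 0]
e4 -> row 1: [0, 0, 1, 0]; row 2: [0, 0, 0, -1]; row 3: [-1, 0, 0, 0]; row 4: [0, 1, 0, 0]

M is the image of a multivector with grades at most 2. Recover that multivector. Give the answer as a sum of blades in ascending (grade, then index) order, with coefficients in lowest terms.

Method: the blade images are trace-orthogonal — tr(rho(e_A) rho(e_B)^-1) = 4 if A = B and 0 otherwise — and rho(e_A)^-1 = (e_A)^2 * rho(e_A) with (e_A)^2 = +1 or -1, so the coefficient of e_A in the preimage is (e_A)^2 * tr(M rho(e_A))/4.
Nonzero projections over blades of grade <= 2: e3: (e3)^2 = -1, tr(M rho(e3)) = -4/3, coefficient 1/3; e1 e4: (e1 e4)^2 = +1, tr(M rho(e1 e4)) = 4/5, coefficient 1/5. Every other blade of grade <= 2 projects to 0.
Answer: 1/3*e3 + 1/5*e1 e4


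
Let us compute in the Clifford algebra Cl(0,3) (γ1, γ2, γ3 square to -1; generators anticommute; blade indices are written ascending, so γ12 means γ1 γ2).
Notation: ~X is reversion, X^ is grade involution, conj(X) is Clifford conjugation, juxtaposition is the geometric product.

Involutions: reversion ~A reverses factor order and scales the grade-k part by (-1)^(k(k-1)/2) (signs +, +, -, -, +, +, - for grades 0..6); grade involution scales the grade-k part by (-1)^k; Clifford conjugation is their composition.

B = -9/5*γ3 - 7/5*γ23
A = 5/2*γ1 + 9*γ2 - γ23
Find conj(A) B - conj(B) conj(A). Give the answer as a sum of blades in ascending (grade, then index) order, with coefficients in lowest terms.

first term: 7/5 + 9/5*γ2 - 63/5*γ3 + 9/2*γ13 + 81/5*γ23 + 7/2*γ123
second term: -7/5 + 9/5*γ2 - 63/5*γ3 + 9/2*γ13 + 81/5*γ23 - 7/2*γ123
Answer: 14/5 + 7*γ123


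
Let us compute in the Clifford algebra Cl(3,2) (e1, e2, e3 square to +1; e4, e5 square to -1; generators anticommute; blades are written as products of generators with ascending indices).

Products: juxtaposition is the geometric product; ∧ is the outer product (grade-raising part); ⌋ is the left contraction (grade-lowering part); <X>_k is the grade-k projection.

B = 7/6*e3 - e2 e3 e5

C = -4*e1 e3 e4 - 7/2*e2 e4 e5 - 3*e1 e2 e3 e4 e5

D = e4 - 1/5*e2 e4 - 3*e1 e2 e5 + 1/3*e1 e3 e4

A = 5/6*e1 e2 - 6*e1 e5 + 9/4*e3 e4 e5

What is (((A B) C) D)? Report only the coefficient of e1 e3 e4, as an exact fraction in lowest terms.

step 1: -9/4*e2 e4 + 21/8*e4 e5 - 181/36*e1 e2 e3 + 37/6*e1 e3 e5
step 2: 147/16*e2 + 63/8*e5 + 695/18*e2 e4 - 159/4*e4 e5 + 135/8*e1 e2 e3 - 69/4*e1 e3 e5 - 259/12*e1 e2 e3 e4 - 1267/72*e1 e3 e4 e5
step 3: -139/18 - 377/12*e2 - 147/80*e4 - 7319/216*e5 + 189/8*e1 e2 - 259/60*e1 e3 + 441/16*e1 e5 - 207/4*e2 e3 + 237/16*e2 e4 + 159/20*e2 e5 + 405/8*e3 e5 - 109/8*e4 e5 + 3721/108*e1 e2 e3 - 477/4*e1 e2 e4 + 27/8*e1 e3 e4 - 2221/72*e1 e3 e5 + 695/6*e1 e4 e5 - 1267/24*e2 e3 e4 - 63/40*e2 e4 e5 - 259/4*e3 e4 e5 + 221/16*e1 e2 e3 e4 - 1267/360*e1 e2 e3 e5 + 117/8*e1 e3 e4 e5 - 69/20*e1 e2 e3 e4 e5
Answer: 27/8


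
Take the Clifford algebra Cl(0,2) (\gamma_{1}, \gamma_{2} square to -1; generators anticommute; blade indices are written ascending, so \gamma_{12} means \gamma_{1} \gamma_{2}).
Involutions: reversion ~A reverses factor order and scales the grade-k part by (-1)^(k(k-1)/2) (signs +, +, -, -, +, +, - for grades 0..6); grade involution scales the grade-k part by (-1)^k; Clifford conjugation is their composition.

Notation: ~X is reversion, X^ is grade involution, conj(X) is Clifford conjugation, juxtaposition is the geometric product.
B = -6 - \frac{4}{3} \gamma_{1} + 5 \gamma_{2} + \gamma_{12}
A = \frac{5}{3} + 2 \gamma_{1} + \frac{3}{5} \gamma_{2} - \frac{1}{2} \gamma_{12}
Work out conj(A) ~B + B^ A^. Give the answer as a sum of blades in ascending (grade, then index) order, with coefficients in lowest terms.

first term: -\frac{55}{6} + \frac{709}{90} \gamma_{1} + \frac{139}{15} \gamma_{2} - \frac{232}{15} \gamma_{12}
second term: -\frac{59}{6} + \frac{1559}{90} \gamma_{1} - \frac{91}{15} \gamma_{2} - \frac{92}{15} \gamma_{12}
Answer: -19 + \frac{126}{5} \gamma_{1} + \frac{16}{5} \gamma_{2} - \frac{108}{5} \gamma_{12}


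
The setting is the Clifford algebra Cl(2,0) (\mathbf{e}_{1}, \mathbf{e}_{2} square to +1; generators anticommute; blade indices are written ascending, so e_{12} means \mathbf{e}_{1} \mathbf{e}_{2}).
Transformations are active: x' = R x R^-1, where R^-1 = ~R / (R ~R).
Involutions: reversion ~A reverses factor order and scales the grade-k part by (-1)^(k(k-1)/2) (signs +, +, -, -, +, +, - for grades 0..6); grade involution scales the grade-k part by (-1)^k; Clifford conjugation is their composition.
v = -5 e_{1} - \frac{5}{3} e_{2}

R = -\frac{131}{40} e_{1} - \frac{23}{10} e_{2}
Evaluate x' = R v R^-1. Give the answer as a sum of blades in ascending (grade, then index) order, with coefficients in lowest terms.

~R = -\frac{131}{40} e_{1} - \frac{23}{10} e_{2}, and R ~R = \frac{1025}{64}, so R^-1 = ~R / (\frac{1025}{64}).
R v = \frac{485}{24} - \frac{145}{24} e_{12}
Answer: -\frac{10039}{3075} e_{1} - \frac{4241}{1025} e_{2}


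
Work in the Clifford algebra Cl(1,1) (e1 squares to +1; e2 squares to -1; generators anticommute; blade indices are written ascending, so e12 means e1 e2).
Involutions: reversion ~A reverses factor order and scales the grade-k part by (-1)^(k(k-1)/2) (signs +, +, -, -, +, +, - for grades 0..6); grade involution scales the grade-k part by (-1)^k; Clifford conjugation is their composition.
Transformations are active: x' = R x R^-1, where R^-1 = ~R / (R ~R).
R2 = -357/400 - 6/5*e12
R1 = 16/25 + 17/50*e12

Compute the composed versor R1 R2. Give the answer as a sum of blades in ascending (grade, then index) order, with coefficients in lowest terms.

Distribute over the terms of R1 (each basis-blade product reordered to ascending indices, repeated generators contracted through their squares):
(16/25) R2 = -357/625 - 96/125*e12
(17/50*e12) R2 = -51/125 - 6069/20000*e12
Summing the partial products and collecting blades:
Answer: -612/625 - 21429/20000*e12


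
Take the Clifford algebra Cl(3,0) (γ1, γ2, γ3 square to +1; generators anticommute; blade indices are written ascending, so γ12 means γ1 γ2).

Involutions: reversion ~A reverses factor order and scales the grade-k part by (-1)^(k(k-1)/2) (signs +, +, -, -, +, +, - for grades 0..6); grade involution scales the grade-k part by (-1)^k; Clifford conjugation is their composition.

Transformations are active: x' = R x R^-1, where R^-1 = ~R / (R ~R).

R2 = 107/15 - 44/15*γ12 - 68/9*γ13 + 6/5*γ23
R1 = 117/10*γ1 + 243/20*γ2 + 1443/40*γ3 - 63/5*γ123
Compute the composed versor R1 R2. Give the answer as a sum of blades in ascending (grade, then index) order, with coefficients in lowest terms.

Distribute over the terms of R1 (each basis-blade product reordered to ascending indices, repeated generators contracted through their squares):
(117/10*γ1) R2 = 4173/50*γ1 - 858/25*γ2 - 442/5*γ3 + 351/25*γ123
(243/20*γ2) R2 = 891/25*γ1 + 8667/100*γ2 + 729/50*γ3 + 459/5*γ123
(1443/40*γ3) R2 = 8177/30*γ1 - 4329/100*γ2 + 51467/200*γ3 - 5291/50*γ123
(-63/5*γ123) R2 = 378/25*γ1 + 476/5*γ2 - 924/25*γ3 - 2247/25*γ123
Summing the partial products and collecting blades:
Answer: 30509/75*γ1 + 5213/50*γ2 + 29311/200*γ3 - 4493/50*γ123


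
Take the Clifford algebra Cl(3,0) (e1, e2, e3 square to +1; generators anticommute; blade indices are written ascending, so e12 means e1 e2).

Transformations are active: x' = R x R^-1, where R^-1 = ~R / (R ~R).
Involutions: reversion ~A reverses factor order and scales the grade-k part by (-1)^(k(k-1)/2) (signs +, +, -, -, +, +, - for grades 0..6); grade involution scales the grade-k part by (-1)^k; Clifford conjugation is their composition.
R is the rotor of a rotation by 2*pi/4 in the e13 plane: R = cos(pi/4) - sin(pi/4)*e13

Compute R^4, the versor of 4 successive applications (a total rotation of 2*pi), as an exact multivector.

The rotor phase is half the rotation angle and phases add under composition, so 4 steps in the e13 plane accumulate phase 4*(pi/4) = pi: R^4 = cos(pi) - sin(pi)*e13.
cos(pi) = -1 and sin(pi) = 0, so R^4 = -1. The total rotation 2*pi is 1 full turn, so every vector returns to itself, yet the rotor is -1, on the OTHER sheet of the double cover (an odd number of 2*pi turns).
Answer: -1


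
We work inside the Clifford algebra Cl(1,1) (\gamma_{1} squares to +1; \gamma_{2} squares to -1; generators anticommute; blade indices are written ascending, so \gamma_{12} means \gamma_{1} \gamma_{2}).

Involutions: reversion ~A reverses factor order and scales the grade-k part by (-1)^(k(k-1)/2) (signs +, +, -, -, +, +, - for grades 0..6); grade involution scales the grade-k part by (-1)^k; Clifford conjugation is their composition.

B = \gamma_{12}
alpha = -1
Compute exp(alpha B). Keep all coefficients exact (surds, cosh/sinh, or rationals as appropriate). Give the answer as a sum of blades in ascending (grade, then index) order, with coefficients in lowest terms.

B^2 = (1)^2*(\gamma_{12})^2 = 1*(+1) = 1 (a basis 2-blade squares to minus the product of its generators' squares).
B^2 = 1 — hyperbolic case — the even/odd split gives cosh and sinh: l = 1, alpha*l = -1, so exp(alpha B) = cosh(-1) + (sinh(-1)/1)*B = \cosh{\left(1 \right)} + (- \sinh{\left(1 \right)})*B.
Answer: \cosh{\left(1 \right)} - \sinh{\left(1 \right)} \gamma_{12}


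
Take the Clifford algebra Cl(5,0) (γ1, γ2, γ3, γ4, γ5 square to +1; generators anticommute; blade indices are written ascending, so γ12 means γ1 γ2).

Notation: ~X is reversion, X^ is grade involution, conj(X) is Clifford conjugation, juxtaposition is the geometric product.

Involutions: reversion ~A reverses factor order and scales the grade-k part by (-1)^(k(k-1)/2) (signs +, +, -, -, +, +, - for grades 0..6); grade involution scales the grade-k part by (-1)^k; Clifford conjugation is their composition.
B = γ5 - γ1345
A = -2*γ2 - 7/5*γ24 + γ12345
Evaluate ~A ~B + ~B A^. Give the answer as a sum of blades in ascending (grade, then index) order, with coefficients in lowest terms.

first term: γ2 - 2*γ25 + 7/5*γ245 + γ1234 + 7/5*γ1235 - 2*γ12345
second term: -γ2 - 2*γ25 - 7/5*γ245 - γ1234 + 7/5*γ1235 + 2*γ12345
Answer: -4*γ25 + 14/5*γ1235


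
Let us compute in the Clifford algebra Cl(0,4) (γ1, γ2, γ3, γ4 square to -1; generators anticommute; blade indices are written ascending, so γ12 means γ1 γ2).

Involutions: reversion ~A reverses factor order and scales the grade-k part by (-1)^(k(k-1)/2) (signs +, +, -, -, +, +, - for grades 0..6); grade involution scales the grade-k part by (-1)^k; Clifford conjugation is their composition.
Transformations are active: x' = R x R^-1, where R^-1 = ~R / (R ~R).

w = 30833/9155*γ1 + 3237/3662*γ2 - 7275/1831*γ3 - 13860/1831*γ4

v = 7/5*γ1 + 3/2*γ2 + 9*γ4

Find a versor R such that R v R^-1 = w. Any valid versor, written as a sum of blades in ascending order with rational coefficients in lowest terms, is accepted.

Equal squares first: v^2 = w^2 = -8521/100. Then v + w = 8730/1831*γ1 + 4365/1831*γ2 - 7275/1831*γ3 + 2619/1831*γ4 is a versor taking v to w, provided it is invertible.
Answer: 8730/1831*γ1 + 4365/1831*γ2 - 7275/1831*γ3 + 2619/1831*γ4


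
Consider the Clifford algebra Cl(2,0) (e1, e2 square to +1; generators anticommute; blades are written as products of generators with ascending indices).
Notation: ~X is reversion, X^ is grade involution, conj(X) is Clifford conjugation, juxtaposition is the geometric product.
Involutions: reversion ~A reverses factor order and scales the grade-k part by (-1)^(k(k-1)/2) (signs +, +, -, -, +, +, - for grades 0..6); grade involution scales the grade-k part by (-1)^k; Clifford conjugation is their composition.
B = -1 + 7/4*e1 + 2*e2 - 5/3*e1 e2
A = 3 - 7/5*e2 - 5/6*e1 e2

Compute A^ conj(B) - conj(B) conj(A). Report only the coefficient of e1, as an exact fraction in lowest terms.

first term: -397/90 - 71/12*e1 - 1063/120*e2 + 497/60*e1 e2
second term: -647/90 - 5/4*e1 - 1063/120*e2 + 103/60*e1 e2
Answer: -14/3


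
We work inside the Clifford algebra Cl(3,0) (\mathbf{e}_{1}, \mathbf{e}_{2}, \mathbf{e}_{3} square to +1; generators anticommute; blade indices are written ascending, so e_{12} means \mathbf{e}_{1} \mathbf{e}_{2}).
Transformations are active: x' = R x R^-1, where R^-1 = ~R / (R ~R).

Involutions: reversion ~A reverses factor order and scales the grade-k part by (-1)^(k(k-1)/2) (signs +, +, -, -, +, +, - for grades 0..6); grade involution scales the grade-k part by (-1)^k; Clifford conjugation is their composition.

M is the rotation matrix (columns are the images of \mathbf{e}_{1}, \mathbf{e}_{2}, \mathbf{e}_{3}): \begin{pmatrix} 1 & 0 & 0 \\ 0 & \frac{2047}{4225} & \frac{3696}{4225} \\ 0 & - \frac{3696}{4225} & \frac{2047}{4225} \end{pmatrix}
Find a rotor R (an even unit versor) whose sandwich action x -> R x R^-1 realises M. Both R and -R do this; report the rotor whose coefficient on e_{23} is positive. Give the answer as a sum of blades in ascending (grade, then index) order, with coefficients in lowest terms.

Method: write R = a + b12*e_{12} + b13*e_{13} + b23*e_{23} with a^2 + b12^2 + b13^2 + b23^2 = 1 (so R^-1 = ~R). Expanding the columns R e_j ~R gives tr M = 4a^2 - 1 and, from the antisymmetric part, M21 - M12 = -4a*b12, M13 - M31 = 4a*b13, M32 - M23 = -4a*b23.
Here tr M = \frac{8319}{4225}, so a^2 = (1 + tr M)/4 = \frac{3136}{4225} and a = ±\frac{56}{65}. Taking a = \frac{56}{65}: M21 - M12 = 0, M13 - M31 = 0, M32 - M23 = -\frac{7392}{4225}, giving b12 = 0, b13 = 0, b23 = \frac{33}{65}, i.e. R = \frac{56}{65} + \frac{33}{65} e_{23}.
Its e_{23} coefficient is already positive.
Answer: \frac{56}{65} + \frac{33}{65} e_{23}. Sheet selection: the two-to-one cover makes ±R indistinguishable at the matrix level (trace \frac{8319}{4225}), so uniqueness comes from the required sign on e_{23}.


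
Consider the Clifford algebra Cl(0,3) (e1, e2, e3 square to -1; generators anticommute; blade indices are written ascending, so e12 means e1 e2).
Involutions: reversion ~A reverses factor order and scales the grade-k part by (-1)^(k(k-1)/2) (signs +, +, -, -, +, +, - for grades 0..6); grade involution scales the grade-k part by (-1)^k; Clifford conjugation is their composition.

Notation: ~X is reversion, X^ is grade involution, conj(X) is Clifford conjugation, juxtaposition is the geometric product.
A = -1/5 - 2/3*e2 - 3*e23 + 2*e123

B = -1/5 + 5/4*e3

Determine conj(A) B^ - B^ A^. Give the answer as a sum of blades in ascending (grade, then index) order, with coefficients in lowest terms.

first term: 1/25 + 217/60*e2 + 1/4*e3 + 5/2*e12 - 43/30*e23 - 2/5*e123
second term: 1/25 + 217/60*e2 + 1/4*e3 - 5/2*e12 + 43/30*e23 + 2/5*e123
Answer: 5*e12 - 43/15*e23 - 4/5*e123


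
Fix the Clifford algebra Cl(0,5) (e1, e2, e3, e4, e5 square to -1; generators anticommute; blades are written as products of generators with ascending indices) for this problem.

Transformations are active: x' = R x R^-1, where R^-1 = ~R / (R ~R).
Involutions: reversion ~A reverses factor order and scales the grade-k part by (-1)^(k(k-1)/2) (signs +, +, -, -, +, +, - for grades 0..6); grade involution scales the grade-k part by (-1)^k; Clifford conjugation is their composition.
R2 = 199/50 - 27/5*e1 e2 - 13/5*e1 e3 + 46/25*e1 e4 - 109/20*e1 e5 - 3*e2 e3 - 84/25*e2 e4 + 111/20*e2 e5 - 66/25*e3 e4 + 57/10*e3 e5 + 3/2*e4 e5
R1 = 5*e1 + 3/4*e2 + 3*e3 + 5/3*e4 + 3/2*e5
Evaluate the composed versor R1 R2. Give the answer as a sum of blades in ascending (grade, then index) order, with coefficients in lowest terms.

Distribute over the terms of R1 (each basis-blade product reordered to ascending indices, repeated generators contracted through their squares):
(5*e1) R2 = 199/10*e1 + 27*e2 + 13*e3 - 46/5*e4 + 109/4*e5 - 15*e1 e2 e3 - 84/5*e1 e2 e4 + 111/4*e1 e2 e5 - 66/5*e1 e3 e4 + 57/2*e1 e3 e5 + 15/2*e1 e4 e5
(3/4*e2) R2 = -81/20*e1 + 597/200*e2 + 9/4*e3 + 63/25*e4 - 333/80*e5 + 39/20*e1 e2 e3 - 69/50*e1 e2 e4 + 327/80*e1 e2 e5 - 99/50*e2 e3 e4 + 171/40*e2 e3 e5 + 9/8*e2 e4 e5
(3*e3) R2 = -39/5*e1 - 9*e2 + 597/50*e3 + 198/25*e4 - 171/10*e5 - 81/5*e1 e2 e3 - 138/25*e1 e3 e4 + 327/20*e1 e3 e5 + 252/25*e2 e3 e4 - 333/20*e2 e3 e5 + 9/2*e3 e4 e5
(5/3*e4) R2 = 46/15*e1 - 28/5*e2 - 22/5*e3 + 199/30*e4 - 5/2*e5 - 9*e1 e2 e4 - 13/3*e1 e3 e4 + 109/12*e1 e4 e5 - 5*e2 e3 e4 - 37/4*e2 e4 e5 - 19/2*e3 e4 e5
(3/2*e5) R2 = -327/40*e1 + 333/40*e2 + 171/20*e3 + 9/4*e4 + 597/100*e5 - 81/10*e1 e2 e5 - 39/10*e1 e3 e5 + 69/25*e1 e4 e5 - 9/2*e2 e3 e5 - 126/25*e2 e4 e5 - 99/25*e3 e4 e5
Summing the partial products and collecting blades:
Answer: 353/120*e1 + 2371/100*e2 + 1567/50*e3 + 3037/300*e4 + 3783/400*e5 - 117/4*e1 e2 e3 - 1359/50*e1 e2 e4 + 1899/80*e1 e2 e5 - 1729/75*e1 e3 e4 + 819/20*e1 e3 e5 + 5803/300*e1 e4 e5 + 31/10*e2 e3 e4 - 135/8*e2 e3 e5 - 2633/200*e2 e4 e5 - 224/25*e3 e4 e5


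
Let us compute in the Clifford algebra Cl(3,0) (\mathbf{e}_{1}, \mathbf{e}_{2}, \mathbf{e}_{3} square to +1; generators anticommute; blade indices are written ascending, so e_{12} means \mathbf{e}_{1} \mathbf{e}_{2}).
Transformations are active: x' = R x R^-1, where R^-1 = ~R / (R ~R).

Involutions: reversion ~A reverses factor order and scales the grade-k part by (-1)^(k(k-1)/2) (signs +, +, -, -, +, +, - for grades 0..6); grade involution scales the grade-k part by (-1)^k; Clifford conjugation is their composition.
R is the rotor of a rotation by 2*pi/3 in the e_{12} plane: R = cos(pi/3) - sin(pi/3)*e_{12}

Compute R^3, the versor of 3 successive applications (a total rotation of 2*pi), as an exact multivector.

Half-angle bookkeeping: 3 applications in e_{12} add up to rotor phase 3*pi/3 = \pi, so R^3 = cos(\pi) - sin(\pi)*e_{12}.
cos(\pi) = -1 and sin(\pi) = 0, so R^3 = -1. The total rotation 2*pi is 1 full turn, so every vector returns to itself, yet the rotor is -1, on the OTHER sheet of the double cover (an odd number of 2*pi turns).
Answer: -1


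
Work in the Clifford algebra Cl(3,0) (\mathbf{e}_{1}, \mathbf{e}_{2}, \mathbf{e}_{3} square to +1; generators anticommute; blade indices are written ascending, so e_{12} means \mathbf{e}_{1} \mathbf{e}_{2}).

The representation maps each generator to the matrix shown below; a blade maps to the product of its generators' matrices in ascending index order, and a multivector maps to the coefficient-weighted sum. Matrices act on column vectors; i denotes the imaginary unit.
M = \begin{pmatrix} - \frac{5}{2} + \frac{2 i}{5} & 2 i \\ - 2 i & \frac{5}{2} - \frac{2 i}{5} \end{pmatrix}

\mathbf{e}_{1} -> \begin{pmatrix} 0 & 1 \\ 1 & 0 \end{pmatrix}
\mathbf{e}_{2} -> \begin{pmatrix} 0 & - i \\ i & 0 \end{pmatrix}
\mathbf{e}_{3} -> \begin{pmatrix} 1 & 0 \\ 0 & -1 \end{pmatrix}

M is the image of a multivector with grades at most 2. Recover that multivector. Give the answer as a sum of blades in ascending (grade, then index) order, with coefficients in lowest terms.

Method: 1, rho(e_{1}), rho(e_{2}), rho(e_{3}) form a trace-orthogonal basis of the 2x2 complex matrices (tr(X Y) = 2 if X = Y, else 0), so M = m0*1 + m1*rho(e_{1}) + m2*rho(e_{2}) + m3*rho(e_{3}) with m0 = tr(M)/2 = 0, m1 = tr(M rho(e_{1}))/2 = 0, m2 = tr(M rho(e_{2}))/2 = -2, m3 = tr(M rho(e_{3}))/2 = - \frac{5}{2} + \frac{2 i}{5}.
Multiplying table entries, the bivector images are rho(e_{12}) = i*rho(e_{3}), rho(e_{13}) = -i*rho(e_{2}), rho(e_{23}) = i*rho(e_{1}); with real blade coefficients the real parts of m0..m3 are the coefficients of 1, e_{1}, e_{2}, e_{3} and the imaginary parts give the bivectors (e_{23}: Im m1, e_{13}: -Im m2, e_{12}: Im m3).
Answer: -2 e_{2} - \frac{5}{2} e_{3} + \frac{2}{5} e_{12}


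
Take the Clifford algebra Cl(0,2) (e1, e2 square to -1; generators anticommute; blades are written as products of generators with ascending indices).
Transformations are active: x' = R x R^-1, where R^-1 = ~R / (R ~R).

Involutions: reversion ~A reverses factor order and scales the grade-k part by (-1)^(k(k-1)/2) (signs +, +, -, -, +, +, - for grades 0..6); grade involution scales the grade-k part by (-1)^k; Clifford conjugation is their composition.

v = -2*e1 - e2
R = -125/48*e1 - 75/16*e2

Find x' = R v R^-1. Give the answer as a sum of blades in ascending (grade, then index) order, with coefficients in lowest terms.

~R = -125/48*e1 - 75/16*e2, and R ~R = -33125/1152, so R^-1 = ~R / (-33125/1152).
R v = -475/48 - 325/48*e1 e2
Answer: 11/53*e1 - 118/53*e2


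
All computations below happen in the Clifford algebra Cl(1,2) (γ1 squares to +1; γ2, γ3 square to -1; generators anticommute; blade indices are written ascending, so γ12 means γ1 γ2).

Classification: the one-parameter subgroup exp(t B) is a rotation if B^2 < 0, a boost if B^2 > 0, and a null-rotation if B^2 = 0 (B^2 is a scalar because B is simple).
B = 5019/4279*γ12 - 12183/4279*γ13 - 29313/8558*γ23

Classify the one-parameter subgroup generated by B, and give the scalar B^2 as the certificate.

B^2 term by term: the squares give (5019/4279)^2*(γ12)^2 + (-12183/4279)^2*(γ13)^2 + (-29313/8558)^2*(γ23)^2 = 25190361/18309841*(+1) + 148425489/18309841*(+1) + 859251969/73239364*(-1) = -9/4 (each basis 2-blade squares to minus the product of its generators' squares); cross terms between blades sharing an index anticommute and cancel. So B^2 = -9/4.
Answer: rotation, certificate B^2 = -9/4. One invariant decides it: the square -9/4 survives every conjugation, and its sign is exactly the classification.


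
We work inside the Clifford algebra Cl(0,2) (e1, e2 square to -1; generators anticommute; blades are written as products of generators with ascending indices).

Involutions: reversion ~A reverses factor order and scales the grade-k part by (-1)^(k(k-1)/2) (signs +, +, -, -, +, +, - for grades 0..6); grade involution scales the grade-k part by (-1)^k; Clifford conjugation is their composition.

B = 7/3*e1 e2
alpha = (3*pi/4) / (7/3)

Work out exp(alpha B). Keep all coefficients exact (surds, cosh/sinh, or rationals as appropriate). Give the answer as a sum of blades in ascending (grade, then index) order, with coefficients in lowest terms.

B^2 = (7/3)^2*(e1 e2)^2 = 49/9*(-1) = -49/9 (a basis 2-blade squares to minus the product of its generators' squares).
B^2 = -49/9 — since the square is negative, the closed form is circular: l = 7/3, alpha*l = 3*pi/4, so exp(alpha B) = cos(3*pi/4) + (sin(3*pi/4)/(7/3))*B = -sqrt(2)/2 + (3*sqrt(2)/14)*B.
Answer: -sqrt(2)/2 + sqrt(2)/2*e1 e2


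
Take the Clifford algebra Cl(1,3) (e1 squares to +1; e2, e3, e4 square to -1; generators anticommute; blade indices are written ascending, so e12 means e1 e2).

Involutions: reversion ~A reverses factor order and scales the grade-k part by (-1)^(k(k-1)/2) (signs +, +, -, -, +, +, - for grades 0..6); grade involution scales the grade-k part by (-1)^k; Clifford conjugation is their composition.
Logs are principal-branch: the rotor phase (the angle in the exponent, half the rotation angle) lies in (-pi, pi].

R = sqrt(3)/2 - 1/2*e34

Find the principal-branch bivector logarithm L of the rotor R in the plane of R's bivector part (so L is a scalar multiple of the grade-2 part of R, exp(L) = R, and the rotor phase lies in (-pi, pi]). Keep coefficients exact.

The scalar part of R is sqrt(3)/2, which fixes the principal-branch rotor phase; the unit plane is then the bivector part divided by the sine of that phase, and L is that plane scaled by the phase.
Concretely: cos(phase) = sqrt(3)/2 gives phase = ±pi/6, and since phase/sin(phase) is even the sign is immaterial: L = (phase/sin(phase)) * <R>_2 = (pi/3) * <R>_2.
Answer: -pi/6*e34


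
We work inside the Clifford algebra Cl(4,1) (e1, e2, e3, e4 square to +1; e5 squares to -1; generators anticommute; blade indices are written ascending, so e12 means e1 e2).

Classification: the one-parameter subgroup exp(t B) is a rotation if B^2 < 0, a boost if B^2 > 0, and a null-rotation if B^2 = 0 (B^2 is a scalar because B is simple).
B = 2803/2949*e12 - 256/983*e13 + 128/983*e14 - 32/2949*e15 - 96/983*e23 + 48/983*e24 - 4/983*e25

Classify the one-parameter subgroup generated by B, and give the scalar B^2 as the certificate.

B^2 term by term: the squares give (2803/2949)^2*(e12)^2 + (-256/983)^2*(e13)^2 + (128/983)^2*(e14)^2 + (-32/2949)^2*(e15)^2 + (-96/983)^2*(e23)^2 + (48/983)^2*(e24)^2 + (-4/983)^2*(e25)^2 = 7856809/8696601*(-1) + 65536/966289*(-1) + 16384/966289*(-1) + 1024/8696601*(+1) + 9216/966289*(-1) + 2304/966289*(-1) + 16/966289*(+1) = -1 (each basis 2-blade squares to minus the product of its generators' squares); cross terms between blades sharing an index anticommute and cancel; the commuting (index-disjoint) pairs give grade-4 terms 2*c*c'*(blade product), which cancel blade by blade — e1234: 24576/966289 - 24576/966289 = 0; e1235: -2048/966289 + 2048/966289 = 0; e1245: 1024/966289 - 1024/966289 = 0 — confirming B is simple. So B^2 = -1.
Answer: rotation, certificate B^2 = -1. B^2 = -1 is basis-independent, so its sign is the whole story.


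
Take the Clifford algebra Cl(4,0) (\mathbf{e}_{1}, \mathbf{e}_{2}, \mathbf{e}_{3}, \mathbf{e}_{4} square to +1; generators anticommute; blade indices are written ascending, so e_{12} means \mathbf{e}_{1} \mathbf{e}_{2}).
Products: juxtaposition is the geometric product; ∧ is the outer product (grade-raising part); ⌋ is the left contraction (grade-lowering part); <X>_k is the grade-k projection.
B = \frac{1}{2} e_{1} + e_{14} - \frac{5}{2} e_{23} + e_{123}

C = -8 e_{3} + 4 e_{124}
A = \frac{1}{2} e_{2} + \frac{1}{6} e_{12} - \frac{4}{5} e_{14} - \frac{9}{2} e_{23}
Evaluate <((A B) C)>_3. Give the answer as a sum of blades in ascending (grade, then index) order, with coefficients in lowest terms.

step 1: -\frac{209}{20} + \frac{9}{2} e_{1} - \frac{1}{12} e_{2} - \frac{17}{12} e_{3} + \frac{2}{5} e_{4} - \frac{1}{4} e_{12} - \frac{11}{12} e_{13} - \frac{1}{6} e_{24} - \frac{9}{4} e_{123} - \frac{1}{2} e_{124} + \frac{4}{5} e_{234} - \frac{5}{2} e_{1234}
step 2: \frac{40}{3} + 8 e_{1} + \frac{468}{5} e_{3} + e_{4} + \frac{98}{5} e_{12} - \frac{196}{5} e_{13} + \frac{1}{3} e_{14} + \frac{2}{3} e_{23} + \frac{122}{5} e_{24} + \frac{61}{5} e_{34} + 2 e_{123} - \frac{309}{5} e_{124} - 5 e_{234} - \frac{29}{3} e_{1234}
step 3: 2 e_{123} - \frac{309}{5} e_{124} - 5 e_{234}
Answer: 2 e_{123} - \frac{309}{5} e_{124} - 5 e_{234}


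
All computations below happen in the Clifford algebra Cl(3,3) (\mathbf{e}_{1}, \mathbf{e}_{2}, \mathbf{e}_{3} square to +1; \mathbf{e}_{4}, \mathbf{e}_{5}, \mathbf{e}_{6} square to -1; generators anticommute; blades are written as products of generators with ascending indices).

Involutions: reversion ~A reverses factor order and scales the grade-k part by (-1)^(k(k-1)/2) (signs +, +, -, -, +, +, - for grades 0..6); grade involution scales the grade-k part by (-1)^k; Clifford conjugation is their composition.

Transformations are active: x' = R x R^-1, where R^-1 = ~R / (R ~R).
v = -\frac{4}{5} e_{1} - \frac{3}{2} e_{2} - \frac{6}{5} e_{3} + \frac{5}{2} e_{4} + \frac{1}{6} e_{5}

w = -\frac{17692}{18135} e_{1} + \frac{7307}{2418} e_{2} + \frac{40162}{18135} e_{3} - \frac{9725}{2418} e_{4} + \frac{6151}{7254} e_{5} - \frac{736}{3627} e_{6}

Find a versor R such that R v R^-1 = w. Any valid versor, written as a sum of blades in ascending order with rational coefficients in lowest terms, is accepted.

Sketch: the shared square -\frac{1753}{900} makes R = v + w = -\frac{6440}{3627} e_{1} + \frac{1840}{1209} e_{2} + \frac{3680}{3627} e_{3} - \frac{1840}{1209} e_{4} + \frac{3680}{3627} e_{5} - \frac{736}{3627} e_{6} the natural versor; its sandwich fixes that direction, negates (v - w)/2, and sends v to w.
Answer: -\frac{6440}{3627} e_{1} + \frac{1840}{1209} e_{2} + \frac{3680}{3627} e_{3} - \frac{1840}{1209} e_{4} + \frac{3680}{3627} e_{5} - \frac{736}{3627} e_{6}


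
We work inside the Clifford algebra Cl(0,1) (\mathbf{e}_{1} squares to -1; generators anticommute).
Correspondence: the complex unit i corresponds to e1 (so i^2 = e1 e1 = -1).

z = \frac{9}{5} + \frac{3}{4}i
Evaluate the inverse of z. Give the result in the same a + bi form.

In blades: z = \frac{9}{5} + \frac{3}{4} e_{1}.
With qbar = \frac{9}{5} - \frac{3}{4} e_{1} (scalar fixed, mapped units negated), z qbar = \frac{1521}{400} (the sum of squared coefficients), so z^-1 = qbar / (\frac{1521}{400}) = \frac{80}{169} - \frac{100}{507} e_{1}; translating back:
Answer: \frac{80}{169} - \frac{100}{507}i


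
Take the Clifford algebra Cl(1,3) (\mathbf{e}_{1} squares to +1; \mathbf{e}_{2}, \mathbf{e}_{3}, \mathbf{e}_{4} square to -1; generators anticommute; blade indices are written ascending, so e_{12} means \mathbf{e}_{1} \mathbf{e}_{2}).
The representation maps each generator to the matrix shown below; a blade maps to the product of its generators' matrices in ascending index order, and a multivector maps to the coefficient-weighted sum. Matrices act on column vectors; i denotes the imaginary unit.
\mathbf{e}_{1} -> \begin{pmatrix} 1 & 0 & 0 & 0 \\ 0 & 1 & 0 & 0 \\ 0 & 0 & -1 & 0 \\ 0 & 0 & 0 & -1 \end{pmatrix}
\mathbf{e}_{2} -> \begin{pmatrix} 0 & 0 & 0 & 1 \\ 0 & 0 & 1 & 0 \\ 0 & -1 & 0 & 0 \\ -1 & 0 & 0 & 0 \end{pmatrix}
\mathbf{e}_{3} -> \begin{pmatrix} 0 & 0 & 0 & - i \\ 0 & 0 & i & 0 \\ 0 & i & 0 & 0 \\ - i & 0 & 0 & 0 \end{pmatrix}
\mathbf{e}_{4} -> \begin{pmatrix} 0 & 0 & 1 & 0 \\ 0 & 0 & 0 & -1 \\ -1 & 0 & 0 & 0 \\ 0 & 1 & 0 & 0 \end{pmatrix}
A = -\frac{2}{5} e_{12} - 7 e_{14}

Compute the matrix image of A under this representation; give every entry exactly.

Bivector images (products of the table entries): rho(e_{12}) = rho(\mathbf{e}_{1})rho(\mathbf{e}_{2}) = \begin{pmatrix} 0 & 0 & 0 & 1 \\ 0 & 0 & 1 & 0 \\ 0 & 1 & 0 & 0 \\ 1 & 0 & 0 & 0 \end{pmatrix}; rho(e_{14}) = rho(\mathbf{e}_{1})rho(\mathbf{e}_{4}) = \begin{pmatrix} 0 & 0 & 1 & 0 \\ 0 & 0 & 0 & -1 \\ 1 & 0 & 0 & 0 \\ 0 & -1 & 0 & 0 \end{pmatrix}.
M = (-\frac{2}{5})*rho(e_{12}) + (-7)*rho(e_{14}), summed entrywise:
Answer: \begin{pmatrix} 0 & 0 & -7 & - \frac{2}{5} \\ 0 & 0 & - \frac{2}{5} & 7 \\ -7 & - \frac{2}{5} & 0 & 0 \\ - \frac{2}{5} & 7 & 0 & 0 \end{pmatrix}


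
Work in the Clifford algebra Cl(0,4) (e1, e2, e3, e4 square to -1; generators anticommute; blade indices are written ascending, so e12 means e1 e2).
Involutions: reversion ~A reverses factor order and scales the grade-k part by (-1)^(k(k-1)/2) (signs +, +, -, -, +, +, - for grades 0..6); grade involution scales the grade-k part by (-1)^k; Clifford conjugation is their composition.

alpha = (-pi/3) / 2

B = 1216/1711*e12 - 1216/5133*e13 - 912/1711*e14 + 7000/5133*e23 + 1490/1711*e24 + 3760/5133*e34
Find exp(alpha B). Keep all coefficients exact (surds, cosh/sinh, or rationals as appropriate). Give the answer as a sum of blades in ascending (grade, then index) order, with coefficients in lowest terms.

B^2 term by term: the squares give (1216/1711)^2*(e12)^2 + (-1216/5133)^2*(e13)^2 + (-912/1711)^2*(e14)^2 + (7000/5133)^2*(e23)^2 + (1490/1711)^2*(e24)^2 + (3760/5133)^2*(e34)^2 = 1478656/2927521*(-1) + 1478656/26347689*(-1) + 831744/2927521*(-1) + 49000000/26347689*(-1) + 2220100/2927521*(-1) + 14137600/26347689*(-1) = -4 (each basis 2-blade squares to minus the product of its generators' squares); cross terms between blades sharing an index anticommute and cancel; the commuting (index-disjoint) pairs give grade-4 terms 2*c*c'*(blade product), which cancel blade by blade — e1234: 9144320/8782563 + 3623680/8782563 - 4256000/2927521 = 0 — confirming B is simple. So B^2 = -4.
B^2 = -4 — the negative square puts this in the circular regime; l = 2, alpha*l = -pi/3, so exp(alpha B) = cos(-pi/3) + (sin(-pi/3)/2)*B = 1/2 + (-sqrt(3)/4)*B.
Answer: 1/2 - 304*sqrt(3)/1711*e12 + 304*sqrt(3)/5133*e13 + 228*sqrt(3)/1711*e14 - 1750*sqrt(3)/5133*e23 - 745*sqrt(3)/3422*e24 - 940*sqrt(3)/5133*e34


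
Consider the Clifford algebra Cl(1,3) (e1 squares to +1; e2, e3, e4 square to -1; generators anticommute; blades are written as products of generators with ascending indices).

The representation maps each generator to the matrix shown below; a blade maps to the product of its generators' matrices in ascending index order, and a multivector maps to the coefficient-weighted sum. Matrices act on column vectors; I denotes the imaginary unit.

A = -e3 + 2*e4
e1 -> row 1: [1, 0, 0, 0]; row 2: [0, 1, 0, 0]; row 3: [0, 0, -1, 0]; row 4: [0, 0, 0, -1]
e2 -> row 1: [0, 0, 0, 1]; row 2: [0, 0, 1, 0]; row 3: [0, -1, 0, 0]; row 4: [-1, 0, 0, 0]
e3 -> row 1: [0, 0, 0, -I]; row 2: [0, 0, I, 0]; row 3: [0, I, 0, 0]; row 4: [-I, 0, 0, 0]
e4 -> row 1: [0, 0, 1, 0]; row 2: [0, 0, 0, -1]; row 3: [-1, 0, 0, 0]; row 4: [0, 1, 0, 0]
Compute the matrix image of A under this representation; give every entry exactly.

M = (-1)*rho(e3) + (2)*rho(e4), summed entrywise:
Answer: row 1: [0, 0, 2, I]; row 2: [0, 0, -I, -2]; row 3: [-2, -I, 0, 0]; row 4: [I, 2, 0, 0]
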